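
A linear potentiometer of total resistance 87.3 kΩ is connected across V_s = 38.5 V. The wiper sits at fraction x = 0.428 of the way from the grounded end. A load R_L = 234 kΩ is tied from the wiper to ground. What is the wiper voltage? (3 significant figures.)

Lower segment x·R_p = 37.36 kΩ; upper segment (1−x)·R_p = 49.94 kΩ.
Lower segment in parallel with the load: 37.36 ‖ 234 = 32.22 kΩ.
Then V_out = V_s · 32.22/(49.94 + 32.22) = 15.10 V.

V_out ≈ 15.1 V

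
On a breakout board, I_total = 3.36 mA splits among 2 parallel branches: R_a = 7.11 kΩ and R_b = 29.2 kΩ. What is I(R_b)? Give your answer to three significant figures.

Two-branch current divider: I_k = I_total · R_other/(R_1 + R_2).
So I = 3.36 × 7.11/36.31 = 0.6579 mA.

I ≈ 0.658 mA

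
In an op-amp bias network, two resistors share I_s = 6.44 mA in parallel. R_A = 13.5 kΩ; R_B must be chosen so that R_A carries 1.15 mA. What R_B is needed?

Two-branch current divider: I_A = I_s · R_B/(R_A + R_B).
1.15/6.44 = R_B/(R_A + R_B) → R_B = R_A · (0.1786)/(1 − 0.1786) = 13.5 × 0.2174 = 2.935 kΩ.

R_B ≈ 2.93 kΩ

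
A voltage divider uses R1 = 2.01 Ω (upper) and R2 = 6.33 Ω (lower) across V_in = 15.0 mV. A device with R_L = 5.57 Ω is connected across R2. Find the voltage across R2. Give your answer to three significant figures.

R2 ‖ R_L = (6.33 × 5.57)/(6.33 + 5.57) = 2.963 Ω.
Voltage divider with the loaded lower leg: V_out = 15.0 × 2.963/(2.01 + 2.963) = 15.0 × 0.5958 = 8.937 mV.

V_out ≈ 8.94 mV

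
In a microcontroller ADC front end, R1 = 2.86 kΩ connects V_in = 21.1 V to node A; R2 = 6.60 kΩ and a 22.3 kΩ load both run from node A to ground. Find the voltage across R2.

R2 ‖ R_L = (6.60 × 22.3)/(6.60 + 22.3) = 5.093 kΩ.
Then V_out = V_in · R2'/(R1 + R2') = 21.1 × 5.093/7.953 = 13.51 V.
(Unloaded it would be 14.7 V; the load pulls it down.)

V_out ≈ 13.5 V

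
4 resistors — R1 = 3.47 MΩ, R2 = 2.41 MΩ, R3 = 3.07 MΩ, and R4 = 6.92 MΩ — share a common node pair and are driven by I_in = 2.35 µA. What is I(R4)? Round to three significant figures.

I ≈ 0.289 µA

Total conductance ΣG = 1/3.47 + 1/2.41 + 1/3.07 + 1/6.92 = 1.173 (units of 1/MΩ).
Current divider: I(R4) = I_in · G_k/ΣG = 2.35 × (0.1445/1.173) = 2.35 × 0.1232 = 0.2894 µA.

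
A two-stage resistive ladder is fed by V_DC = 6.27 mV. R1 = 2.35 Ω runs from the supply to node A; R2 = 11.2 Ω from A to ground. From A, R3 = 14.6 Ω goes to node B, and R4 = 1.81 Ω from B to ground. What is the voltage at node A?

V_A ≈ 4.63 mV

Looking into the second stage from A: R3 + R4 = 16.41 Ω appears in parallel with R2.
Effective lower resistance at A: R2 ‖ 16.41 = 6.657 Ω.
So V_A = 6.27 × 0.7391 = 4.634 mV.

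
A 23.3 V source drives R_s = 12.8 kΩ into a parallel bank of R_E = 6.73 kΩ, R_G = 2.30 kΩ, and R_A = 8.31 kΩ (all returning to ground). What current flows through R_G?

I ≈ 1.01 mA

Equivalent of the parallel group: R_p = 1.421 kΩ.
V_A = 23.3 × 1.421/14.22 = 2.328 V.
I(R_G) = V_A / R_G = 2.328/2.30 = 1.012 mA.
(Check via current divider: I_total = 1.638 mA; share G_k/ΣG = 0.6178 → same result.)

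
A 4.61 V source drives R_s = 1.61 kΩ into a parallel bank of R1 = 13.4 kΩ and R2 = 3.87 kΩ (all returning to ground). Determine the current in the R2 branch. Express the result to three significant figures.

I ≈ 0.775 mA

Combine the parallel branches: R_p = (1/13.4 + 1/3.87)⁻¹ = 3.003 kΩ.
V_A by voltage divider: V_A = 4.61 × 3.003/(1.61 + 3.003) = 3.001 V.
I(R2) = V_A / R2 = 3.001/3.87 = 0.7754 mA.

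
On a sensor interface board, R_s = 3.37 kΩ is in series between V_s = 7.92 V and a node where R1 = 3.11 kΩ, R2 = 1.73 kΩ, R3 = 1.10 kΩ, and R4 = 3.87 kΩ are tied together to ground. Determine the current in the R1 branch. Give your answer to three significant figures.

Parallel bank: R_p = 1/(1/3.11 + 1/1.73 + 1/1.10 + 1/3.87) = 0.4838 kΩ.
Node voltage V_A = V_s · R_p/(R_s + R_p) = 7.92 × 0.1255 = 0.9942 V.
I(R1) = V_A / R1 = 0.9942/3.11 = 0.3197 mA.

I ≈ 0.320 mA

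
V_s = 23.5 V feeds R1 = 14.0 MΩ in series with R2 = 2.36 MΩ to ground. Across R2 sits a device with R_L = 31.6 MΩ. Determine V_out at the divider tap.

R2 ‖ R_L = (2.36 × 31.6)/(2.36 + 31.6) = 2.196 MΩ.
Voltage divider with the loaded lower leg: V_out = 23.5 × 2.196/(14.0 + 2.196) = 23.5 × 0.1356 = 3.186 V.
(Unloaded it would be 3.39 V; the load pulls it down.)

V_out ≈ 3.19 V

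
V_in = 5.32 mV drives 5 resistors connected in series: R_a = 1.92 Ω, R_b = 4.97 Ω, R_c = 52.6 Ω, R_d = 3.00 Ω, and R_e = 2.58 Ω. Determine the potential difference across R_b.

ΣR = 1.92 + 4.97 + 52.6 + 3.00 + 2.58 = 65.07 Ω.
By the voltage-divider rule, V = 5.32 × 4.970/65.07 = 0.4063 mV.

V ≈ 0.406 mV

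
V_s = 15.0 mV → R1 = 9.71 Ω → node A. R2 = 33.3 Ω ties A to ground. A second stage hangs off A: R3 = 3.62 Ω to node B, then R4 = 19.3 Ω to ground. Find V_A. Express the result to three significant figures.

Looking into the second stage from A: R3 + R4 = 22.92 Ω appears in parallel with R2.
R2 ‖ (R3+R4) = 13.58 Ω.
V_A = 15.0 × 13.58/(9.71 + 13.58) = 8.745 mV.

V_A ≈ 8.75 mV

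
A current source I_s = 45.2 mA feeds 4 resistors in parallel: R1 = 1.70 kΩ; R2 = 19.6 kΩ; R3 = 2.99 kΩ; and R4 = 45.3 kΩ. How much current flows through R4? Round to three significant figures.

I ≈ 1.00 mA

ΣG = 1/1.70 + 1/19.6 + 1/2.99 + 1/45.3 = 0.9958.
R4 takes the fraction G_k/ΣG = 0.02208/0.9958 = 0.02217, so I = 45.2 × 0.02217 = 1.002 mA.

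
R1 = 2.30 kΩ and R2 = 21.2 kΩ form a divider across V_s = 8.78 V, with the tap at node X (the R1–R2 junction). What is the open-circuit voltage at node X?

Open-circuit (no load on X): V_th = V_s · R2/(R1 + R2) = 8.78 × 21.2/(2.300 + 21.2) = 7.921 V.

V_th ≈ 7.92 V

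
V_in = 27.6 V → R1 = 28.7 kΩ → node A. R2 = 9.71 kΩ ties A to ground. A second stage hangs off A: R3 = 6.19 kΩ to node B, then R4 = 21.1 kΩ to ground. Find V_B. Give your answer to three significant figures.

Node A sees R2 in parallel with the series input of stage 2, R3 + R4 = 27.29 kΩ.
Effective lower resistance at A: R2 ‖ 27.29 = 7.162 kΩ.
So V_A = 27.6 × 0.1997 = 5.512 V.
Then the unloaded second divider: V_B = V_A × R4/(R3+R4) = 5.512 × 0.7732 = 4.262 V.

V_B ≈ 4.26 V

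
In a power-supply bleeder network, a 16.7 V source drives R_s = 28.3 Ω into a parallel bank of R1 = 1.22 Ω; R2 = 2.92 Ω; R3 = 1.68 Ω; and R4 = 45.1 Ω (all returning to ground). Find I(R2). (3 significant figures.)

I ≈ 0.111 A

Parallel bank: R_p = 1/(1/1.22 + 1/2.92 + 1/1.68 + 1/45.1) = 0.5619 Ω.
V_A = 16.7 × 0.5619/28.86 = 0.3251 V.
Branch current I = V_A/R2 = 0.3251/2.92 = 0.1114 A.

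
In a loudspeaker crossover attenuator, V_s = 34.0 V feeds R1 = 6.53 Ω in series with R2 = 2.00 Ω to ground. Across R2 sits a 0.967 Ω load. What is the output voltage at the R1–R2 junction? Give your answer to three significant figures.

First combine the lower leg with the load: R2 ‖ R_L = 0.6518 Ω.
Now apply the divider: V_out = 34.0 × 0.09076 = 3.086 V.

V_out ≈ 3.09 V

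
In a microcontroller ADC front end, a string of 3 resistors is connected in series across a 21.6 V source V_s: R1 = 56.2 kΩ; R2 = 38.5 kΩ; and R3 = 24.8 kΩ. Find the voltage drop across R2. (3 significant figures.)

ΣR = 56.2 + 38.5 + 24.8 = 119.5 kΩ.
Voltage divider: V = V_s · (38.50 / 119.5) = 21.6 × 0.3222 = 6.959 V.

V ≈ 6.96 V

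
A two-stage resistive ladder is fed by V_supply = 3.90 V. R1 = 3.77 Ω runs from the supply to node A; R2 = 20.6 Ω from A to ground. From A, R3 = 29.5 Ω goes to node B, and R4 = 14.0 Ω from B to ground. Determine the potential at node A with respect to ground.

The second stage (R3 + R4 = 43.50 Ω) loads node A in parallel with R2.
Effective lower resistance at A: R2 ‖ 43.50 = 13.98 Ω.
So V_A = 3.90 × 0.7876 = 3.072 V.

V_A ≈ 3.07 V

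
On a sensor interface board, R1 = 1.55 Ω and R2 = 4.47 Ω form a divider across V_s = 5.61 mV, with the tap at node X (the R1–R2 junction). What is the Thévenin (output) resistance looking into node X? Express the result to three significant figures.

R_th ≈ 1.15 Ω

With V_s suppressed (replaced by a short), R_th = R1 ‖ R2 = (1.550 × 4.47)/(1.550 + 4.47) = 1.151 Ω.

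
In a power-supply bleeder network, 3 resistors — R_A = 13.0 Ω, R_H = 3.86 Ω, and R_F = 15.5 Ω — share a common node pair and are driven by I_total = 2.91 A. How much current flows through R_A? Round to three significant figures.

ΣG = 1/13.0 + 1/3.86 + 1/15.5 = 0.4005.
Current divider: I(R_A) = I_total · G_k/ΣG = 2.91 × (0.07692/0.4005) = 2.91 × 0.1921 = 0.5589 A.

I ≈ 0.559 A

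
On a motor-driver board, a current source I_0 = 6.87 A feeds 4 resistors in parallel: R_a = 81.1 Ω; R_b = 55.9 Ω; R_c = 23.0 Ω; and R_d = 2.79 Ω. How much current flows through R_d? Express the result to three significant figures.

I ≈ 5.70 A

ΣG = 1/81.1 + 1/55.9 + 1/23.0 + 1/2.79 = 0.4321.
R_d takes the fraction G_k/ΣG = 0.3584/0.4321 = 0.8295, so I = 6.87 × 0.8295 = 5.698 A.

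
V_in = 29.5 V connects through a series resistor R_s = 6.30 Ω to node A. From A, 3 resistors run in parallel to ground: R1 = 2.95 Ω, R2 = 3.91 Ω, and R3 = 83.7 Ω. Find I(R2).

I ≈ 1.56 A

Combine the parallel branches: R_p = (1/2.95 + 1/3.91 + 1/83.7)⁻¹ = 1.648 Ω.
Node voltage V_A = V_in · R_p/(R_s + R_p) = 29.5 × 0.2074 = 6.118 V.
Branch current I = V_A/R2 = 6.118/3.91 = 1.565 A.
(Equivalently: I_total = 3.711 A, then current-divider fraction G_k/ΣG = 0.4216.)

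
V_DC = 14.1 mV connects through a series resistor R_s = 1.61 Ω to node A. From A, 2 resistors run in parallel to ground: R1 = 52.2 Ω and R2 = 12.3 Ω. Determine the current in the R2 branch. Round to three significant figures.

I ≈ 0.987 mA

Combine the parallel branches: R_p = (1/52.2 + 1/12.3)⁻¹ = 9.954 Ω.
Node voltage V_A = V_DC · R_p/(R_s + R_p) = 14.1 × 0.8608 = 12.14 mV.
Branch current I = V_A/R2 = 12.14/12.3 = 0.9867 mA.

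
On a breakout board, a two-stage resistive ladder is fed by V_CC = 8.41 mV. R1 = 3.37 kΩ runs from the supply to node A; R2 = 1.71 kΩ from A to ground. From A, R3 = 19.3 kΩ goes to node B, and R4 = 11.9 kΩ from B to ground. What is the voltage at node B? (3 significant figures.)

The second stage (R3 + R4 = 31.20 kΩ) loads node A in parallel with R2.
R2 ‖ (R3+R4) = 1.621 kΩ.
So V_A = 8.41 × 0.3248 = 2.732 mV.
Stage 2 is unloaded, so V_B = V_A · R4/(R3+R4) = 2.732 × 11.9/31.20 = 1.042 mV.

V_B ≈ 1.04 mV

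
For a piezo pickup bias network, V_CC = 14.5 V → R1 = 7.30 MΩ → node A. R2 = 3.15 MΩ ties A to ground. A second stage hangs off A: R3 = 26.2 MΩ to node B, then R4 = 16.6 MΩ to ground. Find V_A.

V_A ≈ 4.16 V

Looking into the second stage from A: R3 + R4 = 42.80 MΩ appears in parallel with R2.
Effective lower resistance at A: R2 ‖ 42.80 = 2.934 MΩ.
So V_A = 14.5 × 0.2867 = 4.157 V.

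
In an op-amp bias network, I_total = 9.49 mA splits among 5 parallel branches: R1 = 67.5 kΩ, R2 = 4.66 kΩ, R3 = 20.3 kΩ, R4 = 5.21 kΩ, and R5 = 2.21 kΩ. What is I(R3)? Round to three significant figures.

I ≈ 0.506 mA

Conductances: ΣG = 1/67.5 + 1/4.66 + 1/20.3 + 1/5.21 + 1/2.21 = 0.9231 (1/kΩ).
By the current-divider rule, I = I_total · G_k/ΣG = 9.49 × 0.05337 = 0.5064 mA.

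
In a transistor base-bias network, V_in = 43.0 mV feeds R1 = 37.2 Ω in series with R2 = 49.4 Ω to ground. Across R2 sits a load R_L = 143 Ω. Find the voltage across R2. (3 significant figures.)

V_out ≈ 21.4 mV

The load sits in parallel with R2, giving an effective lower resistance R2' = R2·R_L/(R2+R_L) = 36.72 Ω.
Now apply the divider: V_out = 43.0 × 0.4967 = 21.36 mV.
(Unloaded it would be 24.5 mV; the load pulls it down.)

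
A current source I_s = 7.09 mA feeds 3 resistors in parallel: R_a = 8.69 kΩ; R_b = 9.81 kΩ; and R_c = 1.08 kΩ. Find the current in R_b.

ΣG = 1/8.69 + 1/9.81 + 1/1.08 = 1.143.
By the current-divider rule, I = I_s · G_k/ΣG = 7.09 × 0.08919 = 0.6323 mA.

I ≈ 0.632 mA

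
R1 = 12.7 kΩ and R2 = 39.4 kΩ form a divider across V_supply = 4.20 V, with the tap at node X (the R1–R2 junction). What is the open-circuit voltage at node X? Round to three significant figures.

V_th ≈ 3.18 V

With X open, the divider is unloaded: V_th = 4.20 × 39.4/52.10 = 3.176 V.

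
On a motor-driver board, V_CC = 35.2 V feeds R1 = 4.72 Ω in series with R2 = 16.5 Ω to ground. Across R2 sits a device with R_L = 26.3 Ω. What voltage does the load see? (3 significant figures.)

The load sits in parallel with R2, giving an effective lower resistance R2' = R2·R_L/(R2+R_L) = 10.14 Ω.
Then V_out = V_CC · R2'/(R1 + R2') = 35.2 × 10.14/14.86 = 24.02 V.

V_out ≈ 24.0 V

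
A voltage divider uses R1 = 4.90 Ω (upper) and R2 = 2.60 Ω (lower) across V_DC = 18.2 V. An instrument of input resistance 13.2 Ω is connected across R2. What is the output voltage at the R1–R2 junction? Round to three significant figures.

R2 ‖ R_L = (2.60 × 13.2)/(2.60 + 13.2) = 2.172 Ω.
Then V_out = V_DC · R2'/(R1 + R2') = 18.2 × 2.172/7.072 = 5.590 V.

V_out ≈ 5.59 V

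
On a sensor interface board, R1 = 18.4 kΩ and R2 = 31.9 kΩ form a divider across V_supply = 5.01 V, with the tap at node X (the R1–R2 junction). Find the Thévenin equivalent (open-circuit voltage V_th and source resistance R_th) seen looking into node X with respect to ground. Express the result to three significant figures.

Open-circuit (no load on X): V_th = V_supply · R2/(R1 + R2) = 5.01 × 31.9/(18.40 + 31.9) = 3.177 V.
Zeroing V_supply shorts the top of R1 to ground, so R_th = R1 ‖ R2 = 11.67 kΩ.

V_th ≈ 3.18 V, R_th ≈ 11.7 kΩ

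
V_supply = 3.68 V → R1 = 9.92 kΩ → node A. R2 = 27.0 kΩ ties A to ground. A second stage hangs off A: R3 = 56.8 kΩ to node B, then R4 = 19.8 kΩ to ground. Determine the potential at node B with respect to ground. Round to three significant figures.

V_B ≈ 0.635 V

Node A sees R2 in parallel with the series input of stage 2, R3 + R4 = 76.60 kΩ.
Effective lower resistance at A: R2 ‖ 76.60 = 19.96 kΩ.
V_A = 3.68 × 19.96/(9.92 + 19.96) = 2.458 V.
Then the unloaded second divider: V_B = V_A × R4/(R3+R4) = 2.458 × 0.2585 = 0.6355 V.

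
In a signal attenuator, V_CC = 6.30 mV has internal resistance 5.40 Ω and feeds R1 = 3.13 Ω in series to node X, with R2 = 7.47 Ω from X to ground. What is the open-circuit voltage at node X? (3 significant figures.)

R1' = 5.40 + 3.13 = 8.530 Ω (source resistance + R1).
V_th is the unloaded tap voltage: V_CC · R2/(R1'+R2) = 6.30 × 0.4669 = 2.941 mV.

V_th ≈ 2.94 mV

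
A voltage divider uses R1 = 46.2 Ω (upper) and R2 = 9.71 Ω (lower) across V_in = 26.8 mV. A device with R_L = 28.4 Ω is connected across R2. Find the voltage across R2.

R2 ‖ R_L = (9.71 × 28.4)/(9.71 + 28.4) = 7.236 Ω.
Then V_out = V_in · R2'/(R1 + R2') = 26.8 × 7.236/53.44 = 3.629 mV.
(Unloaded it would be 4.65 mV; the load pulls it down.)

V_out ≈ 3.63 mV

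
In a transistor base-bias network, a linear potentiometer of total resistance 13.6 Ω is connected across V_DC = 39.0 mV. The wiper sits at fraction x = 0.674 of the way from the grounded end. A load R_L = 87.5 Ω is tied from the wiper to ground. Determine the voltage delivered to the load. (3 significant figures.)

V_out ≈ 25.4 mV

Split the track: R_lower = x·R_p = 9.166 Ω, R_upper = (1−x)·R_p = 4.434 Ω.
R_L loads the lower segment: effective lower R = 8.297 Ω.
V_out = 39.0 × 8.297/(4.434 + 8.297) = 25.42 mV.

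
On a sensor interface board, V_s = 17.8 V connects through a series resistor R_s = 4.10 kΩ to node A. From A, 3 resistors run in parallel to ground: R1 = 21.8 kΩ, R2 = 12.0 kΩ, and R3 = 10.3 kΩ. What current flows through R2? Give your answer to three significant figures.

I ≈ 0.769 mA

Parallel bank: R_p = 1/(1/21.8 + 1/12.0 + 1/10.3) = 4.419 kΩ.
Node voltage V_A = V_s · R_p/(R_s + R_p) = 17.8 × 0.5187 = 9.233 V.
Branch current I = V_A/R2 = 9.233/12.0 = 0.7694 mA.
(Equivalently: I_total = 2.089 mA, then current-divider fraction G_k/ΣG = 0.3683.)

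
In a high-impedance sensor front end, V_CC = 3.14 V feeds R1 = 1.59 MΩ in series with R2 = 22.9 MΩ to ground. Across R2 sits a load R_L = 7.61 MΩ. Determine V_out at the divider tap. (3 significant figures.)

R2 ‖ R_L = (22.9 × 7.61)/(22.9 + 7.61) = 5.712 MΩ.
Voltage divider with the loaded lower leg: V_out = 3.14 × 5.712/(1.59 + 5.712) = 3.14 × 0.7822 = 2.456 V.

V_out ≈ 2.46 V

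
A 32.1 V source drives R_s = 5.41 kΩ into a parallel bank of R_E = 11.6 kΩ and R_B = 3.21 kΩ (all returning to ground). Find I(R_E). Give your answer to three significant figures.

I ≈ 0.878 mA

Combine the parallel branches: R_p = (1/11.6 + 1/3.21)⁻¹ = 2.514 kΩ.
V_A by voltage divider: V_A = 32.1 × 2.514/(5.41 + 2.514) = 10.18 V.
I(R_E) = V_A / R_E = 10.18/11.6 = 0.8780 mA.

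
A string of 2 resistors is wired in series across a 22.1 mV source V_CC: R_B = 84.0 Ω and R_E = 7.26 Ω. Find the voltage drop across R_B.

ΣR = 84.0 + 7.26 = 91.26 Ω.
By the voltage-divider rule, V = 22.1 × 84.00/91.26 = 20.34 mV.

V ≈ 20.3 mV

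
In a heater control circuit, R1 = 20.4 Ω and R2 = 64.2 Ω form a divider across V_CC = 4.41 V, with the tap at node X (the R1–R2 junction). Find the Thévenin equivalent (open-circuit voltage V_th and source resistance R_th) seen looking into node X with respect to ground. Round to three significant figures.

With X open, the divider is unloaded: V_th = 4.41 × 64.2/84.60 = 3.347 V.
Zeroing V_CC shorts the top of R1 to ground, so R_th = R1 ‖ R2 = 15.48 Ω.

V_th ≈ 3.35 V, R_th ≈ 15.5 Ω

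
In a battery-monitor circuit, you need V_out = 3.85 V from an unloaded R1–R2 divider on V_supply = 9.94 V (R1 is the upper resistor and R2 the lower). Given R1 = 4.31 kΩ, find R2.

V_out/V_supply = R2/(R1+R2) = 0.3873.
R2 = R1 · 0.3873/(1 − 0.3873) = 2.725 kΩ.

R2 ≈ 2.72 kΩ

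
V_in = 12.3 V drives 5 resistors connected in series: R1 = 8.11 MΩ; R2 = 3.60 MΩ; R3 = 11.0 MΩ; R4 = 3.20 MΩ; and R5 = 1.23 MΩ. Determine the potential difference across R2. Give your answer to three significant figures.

Series total: ΣR = 8.11 + 3.60 + 11.0 + 3.20 + 1.23 = 27.14 MΩ.
V = V_in · R/ΣR = 12.3 × 0.1326 = 1.632 V.

V ≈ 1.63 V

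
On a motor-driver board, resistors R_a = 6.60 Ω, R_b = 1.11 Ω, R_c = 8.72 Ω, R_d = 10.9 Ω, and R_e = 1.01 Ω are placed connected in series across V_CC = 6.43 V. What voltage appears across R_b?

V ≈ 0.252 V

Total series resistance ΣR = 6.60 + 1.11 + 8.72 + 10.9 + 1.01 = 28.34 Ω.
By the voltage-divider rule, V = 6.43 × 1.110/28.34 = 0.2518 V.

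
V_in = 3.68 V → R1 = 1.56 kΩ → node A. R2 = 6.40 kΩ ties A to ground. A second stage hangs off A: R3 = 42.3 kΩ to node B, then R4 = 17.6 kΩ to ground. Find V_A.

Node A sees R2 in parallel with the series input of stage 2, R3 + R4 = 59.90 kΩ.
Effective lower resistance at A: R2 ‖ 59.90 = 5.782 kΩ.
V_A = 3.68 × 5.782/(1.56 + 5.782) = 2.898 V.

V_A ≈ 2.90 V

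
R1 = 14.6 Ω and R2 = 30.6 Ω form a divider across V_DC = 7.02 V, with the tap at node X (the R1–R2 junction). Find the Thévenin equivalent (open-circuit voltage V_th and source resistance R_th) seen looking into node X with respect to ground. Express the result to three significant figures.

V_th ≈ 4.75 V, R_th ≈ 9.88 Ω

V_th is the unloaded tap voltage: V_DC · R2/(R1+R2) = 7.02 × 0.6770 = 4.752 V.
Zeroing V_DC shorts the top of R1 to ground, so R_th = R1 ‖ R2 = 9.884 Ω.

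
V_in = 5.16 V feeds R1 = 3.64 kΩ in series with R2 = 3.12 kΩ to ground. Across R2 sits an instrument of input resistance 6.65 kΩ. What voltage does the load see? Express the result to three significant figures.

R2 ‖ R_L = (3.12 × 6.65)/(3.12 + 6.65) = 2.124 kΩ.
Then V_out = V_in · R2'/(R1 + R2') = 5.16 × 2.124/5.764 = 1.901 V.

V_out ≈ 1.90 V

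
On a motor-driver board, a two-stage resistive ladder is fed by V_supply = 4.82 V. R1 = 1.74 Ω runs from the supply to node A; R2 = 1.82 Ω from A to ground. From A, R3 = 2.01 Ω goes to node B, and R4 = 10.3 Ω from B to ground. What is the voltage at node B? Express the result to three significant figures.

V_B ≈ 1.92 V

The second stage (R3 + R4 = 12.31 Ω) loads node A in parallel with R2.
Effective lower resistance at A: R2 ‖ 12.31 = 1.586 Ω.
First divider: V_A = V_supply · 1.586/(1.74 + 1.586) = 2.298 V.
V_B = V_A × 0.8367 = 1.923 V.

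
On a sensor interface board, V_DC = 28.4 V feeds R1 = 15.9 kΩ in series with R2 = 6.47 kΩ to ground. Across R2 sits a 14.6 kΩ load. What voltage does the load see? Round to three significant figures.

V_out ≈ 6.25 V

The load sits in parallel with R2, giving an effective lower resistance R2' = R2·R_L/(R2+R_L) = 4.483 kΩ.
Now apply the divider: V_out = 28.4 × 0.2199 = 6.247 V.
(Unloaded it would be 8.21 V; the load pulls it down.)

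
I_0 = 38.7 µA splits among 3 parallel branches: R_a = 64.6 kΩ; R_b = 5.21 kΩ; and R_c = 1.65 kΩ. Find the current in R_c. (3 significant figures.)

I ≈ 28.8 µA

ΣG = 1/64.6 + 1/5.21 + 1/1.65 = 0.8135.
By the current-divider rule, I = I_0 · G_k/ΣG = 38.7 × 0.7450 = 28.83 µA.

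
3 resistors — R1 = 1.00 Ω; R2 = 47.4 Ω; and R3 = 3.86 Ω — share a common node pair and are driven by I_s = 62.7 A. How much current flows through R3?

Total conductance ΣG = 1/1.00 + 1/47.4 + 1/3.86 = 1.280 (units of 1/Ω).
R3 takes the fraction G_k/ΣG = 0.2591/1.280 = 0.2024, so I = 62.7 × 0.2024 = 12.69 A.

I ≈ 12.7 A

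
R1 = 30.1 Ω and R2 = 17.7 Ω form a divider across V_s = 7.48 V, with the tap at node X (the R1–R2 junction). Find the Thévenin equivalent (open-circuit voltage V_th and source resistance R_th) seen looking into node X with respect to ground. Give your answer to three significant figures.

With X open, the divider is unloaded: V_th = 7.48 × 17.7/47.80 = 2.770 V.
Zeroing V_s shorts the top of R1 to ground, so R_th = R1 ‖ R2 = 11.15 Ω.

V_th ≈ 2.77 V, R_th ≈ 11.1 Ω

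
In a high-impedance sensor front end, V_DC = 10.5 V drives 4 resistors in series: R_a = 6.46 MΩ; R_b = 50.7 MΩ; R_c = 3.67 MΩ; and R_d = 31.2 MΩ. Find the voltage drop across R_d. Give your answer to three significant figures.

V ≈ 3.56 V

Series total: ΣR = 6.46 + 50.7 + 3.67 + 31.2 = 92.03 MΩ.
V = V_DC · R/ΣR = 10.5 × 0.3390 = 3.560 V.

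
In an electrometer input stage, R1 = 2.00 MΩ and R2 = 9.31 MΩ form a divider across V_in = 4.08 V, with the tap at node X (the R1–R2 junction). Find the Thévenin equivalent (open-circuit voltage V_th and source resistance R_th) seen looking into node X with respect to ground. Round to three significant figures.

Open-circuit (no load on X): V_th = V_in · R2/(R1 + R2) = 4.08 × 9.31/(2.000 + 9.31) = 3.359 V.
Looking into X with the source shorted: R_th = R1·R2/(R1+R2) = 2.000 × 9.31/11.31 = 1.646 MΩ.

V_th ≈ 3.36 V, R_th ≈ 1.65 MΩ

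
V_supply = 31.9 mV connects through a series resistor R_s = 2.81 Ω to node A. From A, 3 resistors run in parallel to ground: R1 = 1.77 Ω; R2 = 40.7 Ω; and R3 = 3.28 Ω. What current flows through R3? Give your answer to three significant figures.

Parallel bank: R_p = 1/(1/1.77 + 1/40.7 + 1/3.28) = 1.118 Ω.
Node voltage V_A = V_supply · R_p/(R_s + R_p) = 31.9 × 0.2846 = 9.080 mV.
Branch current I = V_A/R3 = 9.080/3.28 = 2.768 mA.
(Equivalently: I_total = 8.121 mA, then current-divider fraction G_k/ΣG = 0.3409.)

I ≈ 2.77 mA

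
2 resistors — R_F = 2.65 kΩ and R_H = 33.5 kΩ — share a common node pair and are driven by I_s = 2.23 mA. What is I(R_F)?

I ≈ 2.07 mA

For two parallel branches, I_k = I_s · (other R)/(sum of R).
So I = 2.23 × 33.5/36.15 = 2.067 mA.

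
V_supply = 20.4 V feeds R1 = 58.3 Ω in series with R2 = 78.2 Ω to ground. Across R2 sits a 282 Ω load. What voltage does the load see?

V_out ≈ 10.4 V

The load sits in parallel with R2, giving an effective lower resistance R2' = R2·R_L/(R2+R_L) = 61.22 Ω.
Then V_out = V_supply · R2'/(R1 + R2') = 20.4 × 61.22/119.5 = 10.45 V.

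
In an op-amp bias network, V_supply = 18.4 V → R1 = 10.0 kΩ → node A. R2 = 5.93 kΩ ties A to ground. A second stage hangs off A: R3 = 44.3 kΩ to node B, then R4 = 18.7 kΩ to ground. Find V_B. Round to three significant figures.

V_B ≈ 1.92 V

The second stage (R3 + R4 = 63.00 kΩ) loads node A in parallel with R2.
R2 ‖ (R3+R4) = 5.420 kΩ.
So V_A = 18.4 × 0.3515 = 6.467 V.
Stage 2 is unloaded, so V_B = V_A · R4/(R3+R4) = 6.467 × 18.7/63.00 = 1.920 V.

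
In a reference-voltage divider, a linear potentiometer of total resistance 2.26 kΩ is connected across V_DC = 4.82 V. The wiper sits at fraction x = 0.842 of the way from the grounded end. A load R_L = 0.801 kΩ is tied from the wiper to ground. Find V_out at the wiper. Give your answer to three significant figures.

V_out ≈ 2.95 V

Lower segment x·R_p = 1.903 kΩ; upper segment (1−x)·R_p = 0.3571 kΩ.
Lower segment in parallel with the load: 1.903 ‖ 0.801 = 0.5637 kΩ.
V_out = 4.82 × 0.5637/(0.3571 + 0.5637) = 2.951 V.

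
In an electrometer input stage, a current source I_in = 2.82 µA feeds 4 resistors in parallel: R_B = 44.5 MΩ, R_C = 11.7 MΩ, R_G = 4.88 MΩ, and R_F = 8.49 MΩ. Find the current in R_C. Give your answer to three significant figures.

Total conductance ΣG = 1/44.5 + 1/11.7 + 1/4.88 + 1/8.49 = 0.4306 (units of 1/MΩ).
By the current-divider rule, I = I_in · G_k/ΣG = 2.82 × 0.1985 = 0.5597 µA.

I ≈ 0.560 µA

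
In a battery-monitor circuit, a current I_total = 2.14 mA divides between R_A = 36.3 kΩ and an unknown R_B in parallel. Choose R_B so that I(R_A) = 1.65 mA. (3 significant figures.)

R_B ≈ 122 kΩ

In a two-way split, I_A/I_total = R_B/(R_A + R_B).
With f = 0.7710, R_B = R_A · f/(1−f) = 36.3 × 3.367 = 122.2 kΩ.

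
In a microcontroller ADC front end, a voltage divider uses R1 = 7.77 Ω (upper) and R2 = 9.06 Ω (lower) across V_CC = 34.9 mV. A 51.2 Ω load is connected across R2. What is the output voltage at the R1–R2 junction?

First combine the lower leg with the load: R2 ‖ R_L = 7.698 Ω.
Voltage divider with the loaded lower leg: V_out = 34.9 × 7.698/(7.77 + 7.698) = 34.9 × 0.4977 = 17.37 mV.

V_out ≈ 17.4 mV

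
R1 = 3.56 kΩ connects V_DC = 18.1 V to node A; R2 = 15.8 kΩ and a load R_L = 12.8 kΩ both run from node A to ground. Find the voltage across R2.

First combine the lower leg with the load: R2 ‖ R_L = 7.071 kΩ.
Then V_out = V_DC · R2'/(R1 + R2') = 18.1 × 7.071/10.63 = 12.04 V.

V_out ≈ 12.0 V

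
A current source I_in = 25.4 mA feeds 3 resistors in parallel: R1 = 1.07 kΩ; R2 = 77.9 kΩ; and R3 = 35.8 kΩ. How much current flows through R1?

I ≈ 24.3 mA

Conductances: ΣG = 1/1.07 + 1/77.9 + 1/35.8 = 0.9753 (1/kΩ).
Current divider: I(R1) = I_in · G_k/ΣG = 25.4 × (0.9346/0.9753) = 25.4 × 0.9582 = 24.34 mA.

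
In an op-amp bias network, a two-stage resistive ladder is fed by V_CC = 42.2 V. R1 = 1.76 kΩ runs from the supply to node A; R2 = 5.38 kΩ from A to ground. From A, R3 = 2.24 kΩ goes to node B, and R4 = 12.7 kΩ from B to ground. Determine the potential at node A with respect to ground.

V_A ≈ 29.2 V

Looking into the second stage from A: R3 + R4 = 14.94 kΩ appears in parallel with R2.
R2 ‖ (R3+R4) = 3.956 kΩ.
So V_A = 42.2 × 0.6921 = 29.21 V.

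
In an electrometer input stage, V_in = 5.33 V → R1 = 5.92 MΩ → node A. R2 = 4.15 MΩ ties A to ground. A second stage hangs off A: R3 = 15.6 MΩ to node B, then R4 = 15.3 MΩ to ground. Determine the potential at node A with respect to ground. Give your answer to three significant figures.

V_A ≈ 2.04 V

Looking into the second stage from A: R3 + R4 = 30.90 MΩ appears in parallel with R2.
Effective lower resistance at A: R2 ‖ 30.90 = 3.659 MΩ.
So V_A = 5.33 × 0.3820 = 2.036 V.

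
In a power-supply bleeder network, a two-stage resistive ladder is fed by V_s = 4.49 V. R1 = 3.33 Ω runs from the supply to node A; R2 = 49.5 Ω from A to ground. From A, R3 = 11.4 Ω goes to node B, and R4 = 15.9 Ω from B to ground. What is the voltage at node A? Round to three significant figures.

Looking into the second stage from A: R3 + R4 = 27.30 Ω appears in parallel with R2.
Effective lower resistance at A: R2 ‖ 27.30 = 17.60 Ω.
V_A = 4.49 × 17.60/(3.33 + 17.60) = 3.775 V.

V_A ≈ 3.78 V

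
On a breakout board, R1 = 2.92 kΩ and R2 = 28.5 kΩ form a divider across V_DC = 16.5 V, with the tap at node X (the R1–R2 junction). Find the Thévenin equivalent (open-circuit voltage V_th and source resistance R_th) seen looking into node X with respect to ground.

V_th ≈ 15.0 V, R_th ≈ 2.65 kΩ

With X open, the divider is unloaded: V_th = 16.5 × 28.5/31.42 = 14.97 V.
With V_DC suppressed (replaced by a short), R_th = R1 ‖ R2 = (2.920 × 28.5)/(2.920 + 28.5) = 2.649 kΩ.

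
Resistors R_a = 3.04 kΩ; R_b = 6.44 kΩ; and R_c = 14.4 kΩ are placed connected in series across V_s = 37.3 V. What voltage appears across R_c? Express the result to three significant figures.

Series total: ΣR = 3.04 + 6.44 + 14.4 = 23.88 kΩ.
Voltage divider: V = V_s · (14.40 / 23.88) = 37.3 × 0.6030 = 22.49 V.

V ≈ 22.5 V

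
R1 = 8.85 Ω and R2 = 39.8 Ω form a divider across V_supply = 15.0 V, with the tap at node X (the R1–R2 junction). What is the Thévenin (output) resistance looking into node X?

R_th ≈ 7.24 Ω

Zeroing V_supply shorts the top of R1 to ground, so R_th = R1 ‖ R2 = 7.240 Ω.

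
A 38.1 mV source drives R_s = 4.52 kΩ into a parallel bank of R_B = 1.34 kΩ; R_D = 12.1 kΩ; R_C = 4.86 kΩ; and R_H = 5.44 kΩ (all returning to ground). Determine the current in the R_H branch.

Equivalent of the parallel group: R_p = 0.8207 kΩ.
V_A by voltage divider: V_A = 38.1 × 0.8207/(4.52 + 0.8207) = 5.855 mV.
I(R_H) = V_A / R_H = 5.855/5.44 = 1.076 µA.
(Equivalently: I_total = 7.134 µA, then current-divider fraction G_k/ΣG = 0.1509.)

I ≈ 1.08 µA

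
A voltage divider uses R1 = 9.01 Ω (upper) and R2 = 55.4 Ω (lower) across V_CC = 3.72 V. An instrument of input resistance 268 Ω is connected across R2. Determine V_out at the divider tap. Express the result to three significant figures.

V_out ≈ 3.11 V

First combine the lower leg with the load: R2 ‖ R_L = 45.91 Ω.
Voltage divider with the loaded lower leg: V_out = 3.72 × 45.91/(9.01 + 45.91) = 3.72 × 0.8359 = 3.110 V.
(Unloaded it would be 3.20 V; the load pulls it down.)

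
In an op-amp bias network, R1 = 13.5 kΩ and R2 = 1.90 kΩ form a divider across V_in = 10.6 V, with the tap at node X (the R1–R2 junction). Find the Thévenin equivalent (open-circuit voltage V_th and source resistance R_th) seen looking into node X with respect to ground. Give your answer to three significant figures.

V_th ≈ 1.31 V, R_th ≈ 1.67 kΩ

V_th is the unloaded tap voltage: V_in · R2/(R1+R2) = 10.6 × 0.1234 = 1.308 V.
With V_in suppressed (replaced by a short), R_th = R1 ‖ R2 = (13.50 × 1.90)/(13.50 + 1.90) = 1.666 kΩ.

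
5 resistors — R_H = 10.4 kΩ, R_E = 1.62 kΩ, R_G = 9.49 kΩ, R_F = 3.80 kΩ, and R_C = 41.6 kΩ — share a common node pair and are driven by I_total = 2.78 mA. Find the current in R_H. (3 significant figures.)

I ≈ 0.242 mA

Total conductance ΣG = 1/10.4 + 1/1.62 + 1/9.49 + 1/3.80 + 1/41.6 = 1.106 (units of 1/kΩ).
R_H takes the fraction G_k/ΣG = 0.09615/1.106 = 0.08694, so I = 2.78 × 0.08694 = 0.2417 mA.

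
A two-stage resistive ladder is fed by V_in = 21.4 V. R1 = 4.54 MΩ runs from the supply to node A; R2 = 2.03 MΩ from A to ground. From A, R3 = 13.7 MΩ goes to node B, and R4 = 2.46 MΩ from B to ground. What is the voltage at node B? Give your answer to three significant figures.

Node A sees R2 in parallel with the series input of stage 2, R3 + R4 = 16.16 MΩ.
R2 ‖ (R3+R4) = 1.803 MΩ.
First divider: V_A = V_in · 1.803/(4.54 + 1.803) = 6.084 V.
Then the unloaded second divider: V_B = V_A × R4/(R3+R4) = 6.084 × 0.1522 = 0.9262 V.

V_B ≈ 0.926 V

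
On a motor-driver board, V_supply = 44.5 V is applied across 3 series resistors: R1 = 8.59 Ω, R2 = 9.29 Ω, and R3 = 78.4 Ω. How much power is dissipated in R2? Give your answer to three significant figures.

P ≈ 1.98 W

Series current I = V_supply/ΣR = 44.5/96.28 = 0.4622 A.
V(R2) = I·R = 4.294 V; P = V·I = 4.294 × 0.4622 = 1.985 W.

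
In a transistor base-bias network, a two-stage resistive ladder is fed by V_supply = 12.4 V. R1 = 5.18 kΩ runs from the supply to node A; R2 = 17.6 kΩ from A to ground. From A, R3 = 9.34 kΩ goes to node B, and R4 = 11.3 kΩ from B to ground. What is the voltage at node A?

Node A sees R2 in parallel with the series input of stage 2, R3 + R4 = 20.64 kΩ.
R2 ‖ (R3+R4) = 9.500 kΩ.
So V_A = 12.4 × 0.6471 = 8.024 V.

V_A ≈ 8.02 V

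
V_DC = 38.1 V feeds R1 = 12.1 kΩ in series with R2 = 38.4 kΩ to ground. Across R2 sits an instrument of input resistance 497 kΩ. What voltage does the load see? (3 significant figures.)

The load sits in parallel with R2, giving an effective lower resistance R2' = R2·R_L/(R2+R_L) = 35.65 kΩ.
Voltage divider with the loaded lower leg: V_out = 38.1 × 35.65/(12.1 + 35.65) = 38.1 × 0.7466 = 28.44 V.
(Unloaded it would be 29.0 V; the load pulls it down.)

V_out ≈ 28.4 V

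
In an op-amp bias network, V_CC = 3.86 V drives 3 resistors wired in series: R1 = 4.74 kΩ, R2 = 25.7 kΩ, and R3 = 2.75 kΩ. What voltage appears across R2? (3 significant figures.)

ΣR = 4.74 + 25.7 + 2.75 = 33.19 kΩ.
Voltage divider: V = V_CC · (25.70 / 33.19) = 3.86 × 0.7743 = 2.989 V.

V ≈ 2.99 V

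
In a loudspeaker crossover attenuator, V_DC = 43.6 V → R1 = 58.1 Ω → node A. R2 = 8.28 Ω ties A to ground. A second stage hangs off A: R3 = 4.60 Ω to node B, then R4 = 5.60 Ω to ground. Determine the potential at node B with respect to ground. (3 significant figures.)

Looking into the second stage from A: R3 + R4 = 10.20 Ω appears in parallel with R2.
R2 ‖ (R3+R4) = 4.570 Ω.
V_A = 43.6 × 4.570/(58.1 + 4.570) = 3.179 V.
Then the unloaded second divider: V_B = V_A × R4/(R3+R4) = 3.179 × 0.5490 = 1.746 V.

V_B ≈ 1.75 V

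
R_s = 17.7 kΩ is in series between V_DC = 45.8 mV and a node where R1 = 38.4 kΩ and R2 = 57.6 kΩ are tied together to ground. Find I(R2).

Combine the parallel branches: R_p = (1/38.4 + 1/57.6)⁻¹ = 23.04 kΩ.
V_A = 45.8 × 23.04/40.74 = 25.90 mV.
I(R2) = V_A / R2 = 25.90/57.6 = 0.4497 µA.

I ≈ 0.450 µA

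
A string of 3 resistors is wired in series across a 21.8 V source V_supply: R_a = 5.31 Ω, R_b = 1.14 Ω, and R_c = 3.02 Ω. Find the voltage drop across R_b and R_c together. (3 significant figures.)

Total series resistance ΣR = 5.31 + 1.14 + 3.02 = 9.470 Ω.
R_{R_b..R_c} = 1.14 + 3.02 = 4.160 Ω.
By the voltage-divider rule, V = 21.8 × 4.160/9.470 = 9.576 V.

V ≈ 9.58 V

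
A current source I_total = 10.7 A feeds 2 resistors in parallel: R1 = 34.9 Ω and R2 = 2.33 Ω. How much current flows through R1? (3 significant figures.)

I ≈ 0.670 A

For two parallel branches, I_k = I_total · (other R)/(sum of R).
So I = 10.7 × 2.33/37.23 = 0.6696 A.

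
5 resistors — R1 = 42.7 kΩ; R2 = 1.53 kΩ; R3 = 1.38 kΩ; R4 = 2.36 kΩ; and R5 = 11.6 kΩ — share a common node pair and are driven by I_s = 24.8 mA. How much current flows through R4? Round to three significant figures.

I ≈ 5.50 mA

Total conductance ΣG = 1/42.7 + 1/1.53 + 1/1.38 + 1/2.36 + 1/11.6 = 1.912 (units of 1/kΩ).
Current divider: I(R4) = I_s · G_k/ΣG = 24.8 × (0.4237/1.912) = 24.8 × 0.2217 = 5.497 mA.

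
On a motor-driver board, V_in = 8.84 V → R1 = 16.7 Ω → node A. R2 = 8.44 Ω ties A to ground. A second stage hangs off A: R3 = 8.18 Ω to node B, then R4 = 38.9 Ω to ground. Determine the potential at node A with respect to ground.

V_A ≈ 2.65 V

The second stage (R3 + R4 = 47.08 Ω) loads node A in parallel with R2.
Effective lower resistance at A: R2 ‖ 47.08 = 7.157 Ω.
First divider: V_A = V_in · 7.157/(16.7 + 7.157) = 2.652 V.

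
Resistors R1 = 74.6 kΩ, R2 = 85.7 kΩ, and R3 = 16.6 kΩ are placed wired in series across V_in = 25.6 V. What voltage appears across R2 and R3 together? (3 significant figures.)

V ≈ 14.8 V

Total series resistance ΣR = 74.6 + 85.7 + 16.6 = 176.9 kΩ.
R_{R2..R3} = 85.7 + 16.6 = 102.3 kΩ.
V = V_in · R/ΣR = 25.6 × 0.5783 = 14.80 V.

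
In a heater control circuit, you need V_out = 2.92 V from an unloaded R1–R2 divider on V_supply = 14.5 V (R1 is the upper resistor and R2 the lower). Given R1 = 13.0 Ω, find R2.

The divider ratio is R2/(R1+R2) = 2.92/14.5 = 0.2014.
So R2 = R1 · V_out/(V_supply − V_out) = 13.0 × 2.92/(14.5 − 2.92) = 13.0 × 0.2522 = 3.278 Ω.

R2 ≈ 3.28 Ω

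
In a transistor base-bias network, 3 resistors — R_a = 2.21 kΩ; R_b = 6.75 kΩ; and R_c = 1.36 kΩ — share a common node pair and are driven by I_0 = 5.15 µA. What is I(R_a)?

ΣG = 1/2.21 + 1/6.75 + 1/1.36 = 1.336.
Current divider: I(R_a) = I_0 · G_k/ΣG = 5.15 × (0.4525/1.336) = 5.15 × 0.3387 = 1.744 µA.

I ≈ 1.74 µA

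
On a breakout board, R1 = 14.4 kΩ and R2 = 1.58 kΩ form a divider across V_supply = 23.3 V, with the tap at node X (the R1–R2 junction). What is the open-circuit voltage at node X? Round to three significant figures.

V_th ≈ 2.30 V

V_th is the unloaded tap voltage: V_supply · R2/(R1+R2) = 23.3 × 0.09887 = 2.304 V.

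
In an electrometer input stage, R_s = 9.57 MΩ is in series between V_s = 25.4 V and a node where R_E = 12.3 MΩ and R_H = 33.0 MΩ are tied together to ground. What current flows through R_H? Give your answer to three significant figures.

I ≈ 0.372 µA

Equivalent of the parallel group: R_p = 8.960 MΩ.
Node voltage V_A = V_s · R_p/(R_s + R_p) = 25.4 × 0.4835 = 12.28 V.
I(R_H) = V_A / R_H = 12.28/33.0 = 0.3722 µA.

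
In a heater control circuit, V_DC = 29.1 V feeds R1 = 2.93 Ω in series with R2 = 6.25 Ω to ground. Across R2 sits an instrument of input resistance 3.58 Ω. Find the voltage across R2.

V_out ≈ 12.7 V

The load sits in parallel with R2, giving an effective lower resistance R2' = R2·R_L/(R2+R_L) = 2.276 Ω.
Now apply the divider: V_out = 29.1 × 0.4372 = 12.72 V.
(Unloaded it would be 19.8 V; the load pulls it down.)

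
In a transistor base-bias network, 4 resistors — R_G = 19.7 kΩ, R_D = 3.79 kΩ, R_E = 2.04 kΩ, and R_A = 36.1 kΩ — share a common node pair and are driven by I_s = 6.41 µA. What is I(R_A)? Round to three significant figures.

I ≈ 0.213 µA

Conductances: ΣG = 1/19.7 + 1/3.79 + 1/2.04 + 1/36.1 = 0.8325 (1/kΩ).
Current divider: I(R_A) = I_s · G_k/ΣG = 6.41 × (0.02770/0.8325) = 6.41 × 0.03327 = 0.2133 µA.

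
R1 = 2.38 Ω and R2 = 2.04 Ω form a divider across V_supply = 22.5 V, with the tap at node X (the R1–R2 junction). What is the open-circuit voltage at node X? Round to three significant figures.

V_th ≈ 10.4 V

With X open, the divider is unloaded: V_th = 22.5 × 2.04/4.420 = 10.38 V.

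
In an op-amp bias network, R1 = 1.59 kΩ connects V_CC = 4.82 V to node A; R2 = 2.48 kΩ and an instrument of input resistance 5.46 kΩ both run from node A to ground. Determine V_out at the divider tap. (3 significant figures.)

V_out ≈ 2.49 V

The load sits in parallel with R2, giving an effective lower resistance R2' = R2·R_L/(R2+R_L) = 1.705 kΩ.
Now apply the divider: V_out = 4.82 × 0.5175 = 2.494 V.
(Unloaded it would be 2.94 V; the load pulls it down.)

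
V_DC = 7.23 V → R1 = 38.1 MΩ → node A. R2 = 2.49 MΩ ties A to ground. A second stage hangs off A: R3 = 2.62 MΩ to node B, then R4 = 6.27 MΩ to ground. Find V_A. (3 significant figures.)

V_A ≈ 0.351 V

Looking into the second stage from A: R3 + R4 = 8.890 MΩ appears in parallel with R2.
Effective lower resistance at A: R2 ‖ 8.890 = 1.945 MΩ.
So V_A = 7.23 × 0.04857 = 0.3512 V.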